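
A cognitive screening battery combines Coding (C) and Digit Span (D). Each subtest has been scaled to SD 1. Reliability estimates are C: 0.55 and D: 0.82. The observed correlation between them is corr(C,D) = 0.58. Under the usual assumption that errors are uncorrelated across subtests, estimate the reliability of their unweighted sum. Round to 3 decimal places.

Var(C+D) = 2 + 2·[0.58] = 2 + 1.16 = 3.16.
With uncorrelated errors the cross-covariances are all true-score covariance, so they carry over unchanged; only the diagonal terms shrink to ρᵢσᵢ².
True-score variance = [0.55 + 0.82] + 1.16 = 1.37 + 1.16 = 2.53.
Reliability = 2.53 / 3.16 = 0.801.

0.801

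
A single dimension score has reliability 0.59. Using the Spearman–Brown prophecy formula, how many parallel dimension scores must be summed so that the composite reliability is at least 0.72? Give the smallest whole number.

2

k ≥ ρ*(1−ρ₁)/(ρ₁(1−ρ*)) = 0.72·0.41 / (0.59·0.28) = 1.787.
Smallest integer k = 2.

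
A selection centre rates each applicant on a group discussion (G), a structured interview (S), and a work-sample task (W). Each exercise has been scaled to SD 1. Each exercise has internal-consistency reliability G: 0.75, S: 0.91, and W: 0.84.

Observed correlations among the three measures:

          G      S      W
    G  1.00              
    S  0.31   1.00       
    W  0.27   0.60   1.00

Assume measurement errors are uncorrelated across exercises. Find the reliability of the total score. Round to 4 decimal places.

Var(G+S+W) = 3 + 2·[0.31 + 0.27 + 0.60] = 3 + 2.36 = 5.36.
Under uncorrelated errors the observed covariances equal the true-score covariances, so only the own-variance terms attenuate.
True-score variance = [0.75 + 0.91 + 0.84] + 2.36 = 2.5 + 2.36 = 4.86.
Reliability = 4.86 / 5.36 = 0.9067.

0.9067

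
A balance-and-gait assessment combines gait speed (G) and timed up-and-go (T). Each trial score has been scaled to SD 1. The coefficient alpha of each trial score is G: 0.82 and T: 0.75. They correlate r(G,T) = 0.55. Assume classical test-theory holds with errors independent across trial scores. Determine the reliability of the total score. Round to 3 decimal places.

Var(G+T) = 2 + 2·[0.55] = 2 + 1.1 = 3.1.
Under uncorrelated errors the observed covariances equal the true-score covariances, so only the own-variance terms attenuate.
True-score variance = [0.82 + 0.75] + 1.1 = 1.57 + 1.1 = 2.67.
Reliability = 2.67 / 3.1 = 0.861.

0.861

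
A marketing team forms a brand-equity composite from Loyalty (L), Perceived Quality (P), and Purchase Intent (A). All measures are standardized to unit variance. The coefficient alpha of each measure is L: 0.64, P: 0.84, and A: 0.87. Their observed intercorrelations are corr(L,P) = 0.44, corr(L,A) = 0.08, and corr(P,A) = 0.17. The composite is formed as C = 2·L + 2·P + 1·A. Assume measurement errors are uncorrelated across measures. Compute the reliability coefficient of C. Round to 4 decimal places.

Var(C) = 2² + 2² + 1 + 2·[4·0.44 + 2·0.08 + 2·0.17] = 9 + 4.52 = 13.52.
Under uncorrelated errors the observed covariances equal the true-score covariances, so only the own-variance terms attenuate.
True-score variance = [2²·0.64 + 2²·0.84 + 0.87] + 4.52 = 6.79 + 4.52 = 11.31.
Reliability = 11.31 / 13.52 = 0.8365.

0.8365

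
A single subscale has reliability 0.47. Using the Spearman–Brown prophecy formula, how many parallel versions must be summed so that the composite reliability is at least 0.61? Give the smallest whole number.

k ≥ ρ*(1−ρ₁)/(ρ₁(1−ρ*)) = 0.61·0.53 / (0.47·0.39) = 1.764.
Smallest integer k = 2.

2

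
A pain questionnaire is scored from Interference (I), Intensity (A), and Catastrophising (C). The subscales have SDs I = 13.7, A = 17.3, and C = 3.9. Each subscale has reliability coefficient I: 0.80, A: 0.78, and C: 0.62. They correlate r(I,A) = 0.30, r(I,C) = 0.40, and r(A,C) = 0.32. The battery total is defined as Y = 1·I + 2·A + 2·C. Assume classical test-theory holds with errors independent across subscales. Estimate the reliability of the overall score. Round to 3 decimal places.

0.837

Var(Y) = 13.7² + 2²·17.3² + 2²·3.9² + 2·[2·13.7·17.3·0.30 + 2·13.7·3.9·0.40 + 4·17.3·3.9·0.32] = 1445.69 + 542.623 = 1988.31.
Under uncorrelated errors the observed covariances equal the true-score covariances, so only the own-variance terms attenuate.
True-score variance = [13.7²·0.80 + 2²·17.3²·0.78 + 2²·3.9²·0.62] + 542.623 = 1121.66 + 542.623 = 1664.28.
Reliability = 1664.28 / 1988.31 = 0.837.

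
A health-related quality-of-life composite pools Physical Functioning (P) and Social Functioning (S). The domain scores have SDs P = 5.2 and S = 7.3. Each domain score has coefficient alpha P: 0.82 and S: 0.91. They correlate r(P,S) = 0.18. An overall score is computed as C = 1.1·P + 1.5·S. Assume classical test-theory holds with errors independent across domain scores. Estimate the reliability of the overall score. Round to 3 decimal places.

Var(C) = 1.1²·5.2² + 1.5²·7.3² + 2·[1.65·5.2·7.3·0.18] = 152.621 + 22.5482 = 175.169.
With uncorrelated errors the cross-covariances are all true-score covariance, so they carry over unchanged; only the diagonal terms shrink to ρᵢσᵢ².
True-score variance = [1.1²·5.2²·0.82 + 1.5²·7.3²·0.91] + 22.5482 = 135.94 + 22.5482 = 158.489.
Reliability = 158.489 / 175.169 = 0.905.

0.905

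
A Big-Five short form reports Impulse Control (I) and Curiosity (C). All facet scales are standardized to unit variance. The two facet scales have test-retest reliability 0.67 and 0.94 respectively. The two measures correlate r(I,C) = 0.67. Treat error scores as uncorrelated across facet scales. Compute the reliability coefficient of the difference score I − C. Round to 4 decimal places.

Var(I−C) = 1 + 1 − 2·0.67 = 2 − 1.34 = 0.66.
Because errors are independent across components, Cov(Tᵢ,Tⱼ) = Cov(Xᵢ,Xⱼ); the off-diagonal part of the true-score variance is the same as above.
True-score variance = [0.67 + 0.94] − 1.34 = 1.61 − 1.34 = 0.27.
Reliability = 0.27 / 0.66 = 0.4091.

0.4091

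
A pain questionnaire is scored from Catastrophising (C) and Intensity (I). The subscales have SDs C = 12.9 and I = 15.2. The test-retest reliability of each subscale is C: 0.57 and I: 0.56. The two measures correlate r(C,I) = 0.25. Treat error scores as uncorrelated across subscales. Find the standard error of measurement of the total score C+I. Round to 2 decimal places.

13.16

Var(total) = 397.45 + 98.04 = 495.49.
True-score variance = 224.236 + 98.04 = 322.276, so reliability = 0.6504.
Error variance = 495.49 − 322.276 = 173.214; SEM = √173.214 = 13.16.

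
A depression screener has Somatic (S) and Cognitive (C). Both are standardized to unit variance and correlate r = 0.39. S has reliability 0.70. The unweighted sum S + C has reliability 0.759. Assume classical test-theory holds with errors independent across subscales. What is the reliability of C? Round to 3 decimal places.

Var(S+C) = 2 + 2·0.39 = 2.780.
True-score variance = ρ_S + ρ_C + 2·0.39, so 0.759 = (0.70 + ρ_C + 0.78) / 2.780.
ρ_C = 0.759·2.780 − 0.70 − 0.78 = 0.630.

0.630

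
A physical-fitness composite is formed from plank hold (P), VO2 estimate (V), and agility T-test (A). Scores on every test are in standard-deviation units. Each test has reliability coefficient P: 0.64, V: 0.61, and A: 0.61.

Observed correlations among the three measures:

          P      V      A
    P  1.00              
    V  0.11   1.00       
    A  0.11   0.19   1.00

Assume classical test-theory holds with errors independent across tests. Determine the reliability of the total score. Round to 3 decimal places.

Var(P+V+A) = 3 + 2·[0.11 + 0.11 + 0.19] = 3 + 0.82 = 3.82.
With uncorrelated errors the cross-covariances are all true-score covariance, so they carry over unchanged; only the diagonal terms shrink to ρᵢσᵢ².
True-score variance = [0.64 + 0.61 + 0.61] + 0.82 = 1.86 + 0.82 = 2.68.
Reliability = 2.68 / 3.82 = 0.702.

0.702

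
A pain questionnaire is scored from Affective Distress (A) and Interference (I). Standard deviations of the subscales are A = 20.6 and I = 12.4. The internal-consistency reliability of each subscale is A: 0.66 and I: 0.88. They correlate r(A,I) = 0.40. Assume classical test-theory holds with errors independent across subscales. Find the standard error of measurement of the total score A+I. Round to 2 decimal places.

12.76

Var(total) = 578.12 + 204.352 = 782.472.
True-score variance = 415.386 + 204.352 = 619.738, so reliability = 0.7920.
Error variance = 782.472 − 619.738 = 162.734; SEM = √162.734 = 12.76.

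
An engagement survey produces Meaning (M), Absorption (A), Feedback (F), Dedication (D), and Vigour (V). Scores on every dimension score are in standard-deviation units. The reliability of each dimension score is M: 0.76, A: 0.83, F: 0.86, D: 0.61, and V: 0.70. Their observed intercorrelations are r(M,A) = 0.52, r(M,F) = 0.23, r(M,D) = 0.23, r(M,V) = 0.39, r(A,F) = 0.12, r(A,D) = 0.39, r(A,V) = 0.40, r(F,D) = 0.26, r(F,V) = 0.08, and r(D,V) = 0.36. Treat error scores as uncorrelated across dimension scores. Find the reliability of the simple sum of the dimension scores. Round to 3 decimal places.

0.887

Var(M+A+F+D+V) = 5 + 2·[0.52 + 0.23 + 0.23 + 0.39 + 0.12 + 0.39 + 0.40 + 0.26 + 0.08 + 0.36] = 5 + 5.96 = 10.96.
With uncorrelated errors the cross-covariances are all true-score covariance, so they carry over unchanged; only the diagonal terms shrink to ρᵢσᵢ².
True-score variance = [0.76 + 0.83 + 0.86 + 0.61 + 0.70] + 5.96 = 3.76 + 5.96 = 9.72.
Reliability = 9.72 / 10.96 = 0.887.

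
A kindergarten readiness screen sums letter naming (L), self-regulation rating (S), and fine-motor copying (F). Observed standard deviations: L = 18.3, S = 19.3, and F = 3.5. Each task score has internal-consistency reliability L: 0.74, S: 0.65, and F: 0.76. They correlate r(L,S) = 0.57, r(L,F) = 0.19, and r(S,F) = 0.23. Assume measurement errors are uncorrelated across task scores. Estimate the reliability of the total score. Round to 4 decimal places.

0.8129

Var(L+S+F) = 18.3² + 19.3² + 3.5² + 2·[18.3·19.3·0.57 + 18.3·3.5·0.19 + 19.3·3.5·0.23] = 719.63 + 458.049 = 1177.68.
With uncorrelated errors the cross-covariances are all true-score covariance, so they carry over unchanged; only the diagonal terms shrink to ρᵢσᵢ².
True-score variance = [18.3²·0.74 + 19.3²·0.65 + 3.5²·0.76] + 458.049 = 499.247 + 458.049 = 957.296.
Reliability = 957.296 / 1177.68 = 0.8129.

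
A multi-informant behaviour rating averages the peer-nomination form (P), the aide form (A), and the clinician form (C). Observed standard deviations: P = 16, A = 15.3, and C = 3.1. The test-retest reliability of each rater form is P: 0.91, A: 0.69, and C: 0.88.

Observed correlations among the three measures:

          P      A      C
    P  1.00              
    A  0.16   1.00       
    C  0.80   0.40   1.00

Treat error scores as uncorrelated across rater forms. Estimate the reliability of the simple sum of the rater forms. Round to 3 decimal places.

0.861

Var(P+A+C) = 16² + 15.3² + 3.1² + 2·[16·15.3·0.16 + 16·3.1·0.80 + 15.3·3.1·0.40] = 499.7 + 195.64 = 695.34.
Because errors are independent across components, Cov(Tᵢ,Tⱼ) = Cov(Xᵢ,Xⱼ); the off-diagonal part of the true-score variance is the same as above.
True-score variance = [16²·0.91 + 15.3²·0.69 + 3.1²·0.88] + 195.64 = 402.939 + 195.64 = 598.579.
Reliability = 598.579 / 695.34 = 0.861.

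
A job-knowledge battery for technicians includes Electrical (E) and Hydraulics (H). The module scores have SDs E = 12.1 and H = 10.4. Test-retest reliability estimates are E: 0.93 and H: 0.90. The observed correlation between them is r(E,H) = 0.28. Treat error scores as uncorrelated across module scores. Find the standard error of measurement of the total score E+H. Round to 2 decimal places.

Var(total) = 254.57 + 70.4704 = 325.04.
True-score variance = 233.505 + 70.4704 = 303.976, so reliability = 0.9352.
Error variance = 325.04 − 303.976 = 21.0647; SEM = √21.0647 = 4.59.

4.59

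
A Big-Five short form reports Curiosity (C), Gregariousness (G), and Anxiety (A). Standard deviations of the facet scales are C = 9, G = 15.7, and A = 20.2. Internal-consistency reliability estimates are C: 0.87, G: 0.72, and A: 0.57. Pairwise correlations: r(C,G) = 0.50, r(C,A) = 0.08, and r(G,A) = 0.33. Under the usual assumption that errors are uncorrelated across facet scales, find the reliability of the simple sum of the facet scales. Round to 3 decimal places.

Var(C+G+A) = 9² + 15.7² + 20.2² + 2·[9·15.7·0.50 + 9·20.2·0.08 + 15.7·20.2·0.33] = 735.53 + 379.7 = 1115.23.
With uncorrelated errors the cross-covariances are all true-score covariance, so they carry over unchanged; only the diagonal terms shrink to ρᵢσᵢ².
True-score variance = [9²·0.87 + 15.7²·0.72 + 20.2²·0.57] + 379.7 = 480.526 + 379.7 = 860.226.
Reliability = 860.226 / 1115.23 = 0.771.

0.771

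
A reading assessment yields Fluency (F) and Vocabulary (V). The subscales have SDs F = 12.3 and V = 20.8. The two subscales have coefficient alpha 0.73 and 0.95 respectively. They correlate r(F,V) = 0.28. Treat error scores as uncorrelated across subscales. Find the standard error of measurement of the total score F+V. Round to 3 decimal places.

7.904

Var(total) = 583.93 + 143.27 = 727.2.
True-score variance = 521.45 + 143.27 = 664.72, so reliability = 0.9141.
Error variance = 727.2 − 664.72 = 62.4803; SEM = √62.4803 = 7.904.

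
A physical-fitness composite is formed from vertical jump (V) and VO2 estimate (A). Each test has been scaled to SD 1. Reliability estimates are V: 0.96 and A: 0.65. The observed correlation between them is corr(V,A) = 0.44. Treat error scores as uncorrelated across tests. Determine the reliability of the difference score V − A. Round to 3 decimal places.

0.652

Var(V−A) = 1 + 1 − 2·0.44 = 2 − 0.88 = 1.12.
Because errors are independent across components, Cov(Tᵢ,Tⱼ) = Cov(Xᵢ,Xⱼ); the off-diagonal part of the true-score variance is the same as above.
True-score variance = [0.96 + 0.65] − 0.88 = 1.61 − 0.88 = 0.73.
Reliability = 0.73 / 1.12 = 0.652.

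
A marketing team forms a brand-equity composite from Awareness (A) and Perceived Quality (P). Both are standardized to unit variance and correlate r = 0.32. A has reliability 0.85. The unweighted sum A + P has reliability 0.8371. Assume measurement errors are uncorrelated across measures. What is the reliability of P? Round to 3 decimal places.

0.720

Var(A+P) = 2 + 2·0.32 = 2.640.
True-score variance = ρ_A + ρ_P + 2·0.32, so 0.8371 = (0.85 + ρ_P + 0.64) / 2.640.
ρ_P = 0.8371·2.640 − 0.85 − 0.64 = 0.720.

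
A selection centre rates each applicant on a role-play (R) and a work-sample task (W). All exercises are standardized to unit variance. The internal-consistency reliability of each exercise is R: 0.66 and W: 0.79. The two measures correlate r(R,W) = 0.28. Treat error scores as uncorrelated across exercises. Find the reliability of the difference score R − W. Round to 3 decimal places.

0.618

Var(R−W) = 1 + 1 − 2·0.28 = 2 − 0.56 = 1.44.
With uncorrelated errors the cross-covariances are all true-score covariance, so they carry over unchanged; only the diagonal terms shrink to ρᵢσᵢ².
True-score variance = [0.66 + 0.79] − 0.56 = 1.45 − 0.56 = 0.89.
Reliability = 0.89 / 1.44 = 0.618.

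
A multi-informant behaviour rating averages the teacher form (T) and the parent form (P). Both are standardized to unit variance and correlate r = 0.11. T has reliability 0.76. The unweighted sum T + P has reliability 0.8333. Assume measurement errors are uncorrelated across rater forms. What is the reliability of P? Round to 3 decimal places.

0.870

Var(T+P) = 2 + 2·0.11 = 2.220.
True-score variance = ρ_T + ρ_P + 2·0.11, so 0.8333 = (0.76 + ρ_P + 0.22) / 2.220.
ρ_P = 0.8333·2.220 − 0.76 − 0.22 = 0.870.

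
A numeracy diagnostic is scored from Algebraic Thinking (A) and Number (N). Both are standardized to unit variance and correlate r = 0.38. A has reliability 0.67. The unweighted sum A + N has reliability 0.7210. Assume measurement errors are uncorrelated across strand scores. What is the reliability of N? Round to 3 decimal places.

0.560

Var(A+N) = 2 + 2·0.38 = 2.760.
True-score variance = ρ_A + ρ_N + 2·0.38, so 0.7210 = (0.67 + ρ_N + 0.76) / 2.760.
ρ_N = 0.7210·2.760 − 0.67 − 0.76 = 0.560.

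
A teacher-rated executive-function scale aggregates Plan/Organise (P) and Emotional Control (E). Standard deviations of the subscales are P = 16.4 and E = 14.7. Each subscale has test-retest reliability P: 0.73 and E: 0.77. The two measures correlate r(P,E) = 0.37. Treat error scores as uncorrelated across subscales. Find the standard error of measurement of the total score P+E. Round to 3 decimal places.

Var(total) = 485.05 + 178.399 = 663.449.
True-score variance = 362.73 + 178.399 = 541.129, so reliability = 0.8156.
Error variance = 663.449 − 541.129 = 122.32; SEM = √122.32 = 11.060.

11.060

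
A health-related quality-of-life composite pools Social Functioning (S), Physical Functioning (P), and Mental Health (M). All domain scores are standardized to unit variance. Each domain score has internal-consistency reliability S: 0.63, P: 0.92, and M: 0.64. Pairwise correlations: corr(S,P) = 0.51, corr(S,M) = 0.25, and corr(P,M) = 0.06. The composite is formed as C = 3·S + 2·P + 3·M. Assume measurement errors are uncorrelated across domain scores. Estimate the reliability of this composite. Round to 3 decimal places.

0.793

Var(C) = 3² + 2² + 3² + 2·[6·0.51 + 9·0.25 + 6·0.06] = 22 + 11.34 = 33.34.
With uncorrelated errors the cross-covariances are all true-score covariance, so they carry over unchanged; only the diagonal terms shrink to ρᵢσᵢ².
True-score variance = [3²·0.63 + 2²·0.92 + 3²·0.64] + 11.34 = 15.11 + 11.34 = 26.45.
Reliability = 26.45 / 33.34 = 0.793.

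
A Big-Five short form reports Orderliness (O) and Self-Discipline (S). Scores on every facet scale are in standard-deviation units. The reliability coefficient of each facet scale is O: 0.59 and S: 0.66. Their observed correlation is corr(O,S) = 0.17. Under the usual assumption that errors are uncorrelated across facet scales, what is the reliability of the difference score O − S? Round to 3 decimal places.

Var(O−S) = 1 + 1 − 2·0.17 = 2 − 0.34 = 1.66.
Because errors are independent across components, Cov(Tᵢ,Tⱼ) = Cov(Xᵢ,Xⱼ); the off-diagonal part of the true-score variance is the same as above.
True-score variance = [0.59 + 0.66] − 0.34 = 1.25 − 0.34 = 0.91.
Reliability = 0.91 / 1.66 = 0.548.

0.548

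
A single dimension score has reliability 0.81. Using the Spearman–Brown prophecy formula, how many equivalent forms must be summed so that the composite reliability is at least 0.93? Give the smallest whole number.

k ≥ ρ*(1−ρ₁)/(ρ₁(1−ρ*)) = 0.93·0.19 / (0.81·0.07) = 3.116.
Smallest integer k = 4.

4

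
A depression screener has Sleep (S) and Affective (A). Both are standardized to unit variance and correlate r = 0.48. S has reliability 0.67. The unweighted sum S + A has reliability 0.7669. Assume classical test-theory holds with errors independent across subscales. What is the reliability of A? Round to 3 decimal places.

Var(S+A) = 2 + 2·0.48 = 2.960.
True-score variance = ρ_S + ρ_A + 2·0.48, so 0.7669 = (0.67 + ρ_A + 0.96) / 2.960.
ρ_A = 0.7669·2.960 − 0.67 − 0.96 = 0.640.

0.640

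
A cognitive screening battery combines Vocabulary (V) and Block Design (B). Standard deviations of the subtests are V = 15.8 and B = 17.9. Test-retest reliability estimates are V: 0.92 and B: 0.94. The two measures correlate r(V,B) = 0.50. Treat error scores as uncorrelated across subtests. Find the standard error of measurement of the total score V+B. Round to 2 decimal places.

6.26

Var(total) = 570.05 + 282.82 = 852.87.
True-score variance = 530.854 + 282.82 = 813.674, so reliability = 0.9540.
Error variance = 852.87 − 813.674 = 39.1958; SEM = √39.1958 = 6.26.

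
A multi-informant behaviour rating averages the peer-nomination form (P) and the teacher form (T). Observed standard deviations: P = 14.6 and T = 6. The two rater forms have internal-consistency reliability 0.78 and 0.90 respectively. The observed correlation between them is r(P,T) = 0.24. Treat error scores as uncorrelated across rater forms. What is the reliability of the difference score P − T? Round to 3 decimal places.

Var(P−T) = 14.6² + 6² − 2·14.6·6·0.24 = 249.16 − 42.048 = 207.112.
Under uncorrelated errors the observed covariances equal the true-score covariances, so only the own-variance terms attenuate.
True-score variance = [14.6²·0.78 + 6²·0.90] − 42.048 = 198.665 − 42.048 = 156.617.
Reliability = 156.617 / 207.112 = 0.756.

0.756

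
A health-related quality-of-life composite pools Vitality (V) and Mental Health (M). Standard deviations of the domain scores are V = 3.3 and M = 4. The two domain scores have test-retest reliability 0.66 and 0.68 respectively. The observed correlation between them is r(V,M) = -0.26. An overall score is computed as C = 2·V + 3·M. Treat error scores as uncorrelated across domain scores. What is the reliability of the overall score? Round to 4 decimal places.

Var(C) = 2²·3.3² + 3²·4² + 2·[6·3.3·4·(-0.26)] = 187.56 − 41.184 = 146.376.
Under uncorrelated errors the observed covariances equal the true-score covariances, so only the own-variance terms attenuate.
True-score variance = [2²·3.3²·0.66 + 3²·4²·0.68] − 41.184 = 126.67 − 41.184 = 85.4856.
Reliability = 85.4856 / 146.376 = 0.5840.

0.5840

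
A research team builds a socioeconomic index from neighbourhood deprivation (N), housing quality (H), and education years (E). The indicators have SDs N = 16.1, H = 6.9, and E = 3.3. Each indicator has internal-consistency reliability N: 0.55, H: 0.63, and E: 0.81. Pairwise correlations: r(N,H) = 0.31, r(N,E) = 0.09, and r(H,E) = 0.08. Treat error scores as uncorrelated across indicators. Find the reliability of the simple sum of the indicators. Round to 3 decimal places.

Var(N+H+E) = 16.1² + 6.9² + 3.3² + 2·[16.1·6.9·0.31 + 16.1·3.3·0.09 + 6.9·3.3·0.08] = 317.71 + 82.0824 = 399.792.
Because errors are independent across components, Cov(Tᵢ,Tⱼ) = Cov(Xᵢ,Xⱼ); the off-diagonal part of the true-score variance is the same as above.
True-score variance = [16.1²·0.55 + 6.9²·0.63 + 3.3²·0.81] + 82.0824 = 181.381 + 82.0824 = 263.463.
Reliability = 263.463 / 399.792 = 0.659.

0.659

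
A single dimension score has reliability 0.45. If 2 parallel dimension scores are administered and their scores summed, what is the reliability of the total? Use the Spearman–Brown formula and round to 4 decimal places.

0.6207

ρ_k = kρ / (1 + (k−1)ρ) = 2·0.45 / (1 + 1·0.45) = 0.900 / 1.450 = 0.6207.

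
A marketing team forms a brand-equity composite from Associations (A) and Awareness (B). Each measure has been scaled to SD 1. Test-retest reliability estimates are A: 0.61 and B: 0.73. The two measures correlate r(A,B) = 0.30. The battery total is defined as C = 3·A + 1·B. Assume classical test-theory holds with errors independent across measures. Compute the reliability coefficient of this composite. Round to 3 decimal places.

Var(C) = 3² + 1 + 2·[3·0.30] = 10 + 1.8 = 11.8.
Under uncorrelated errors the observed covariances equal the true-score covariances, so only the own-variance terms attenuate.
True-score variance = [3²·0.61 + 0.73] + 1.8 = 6.22 + 1.8 = 8.02.
Reliability = 8.02 / 11.8 = 0.680.

0.680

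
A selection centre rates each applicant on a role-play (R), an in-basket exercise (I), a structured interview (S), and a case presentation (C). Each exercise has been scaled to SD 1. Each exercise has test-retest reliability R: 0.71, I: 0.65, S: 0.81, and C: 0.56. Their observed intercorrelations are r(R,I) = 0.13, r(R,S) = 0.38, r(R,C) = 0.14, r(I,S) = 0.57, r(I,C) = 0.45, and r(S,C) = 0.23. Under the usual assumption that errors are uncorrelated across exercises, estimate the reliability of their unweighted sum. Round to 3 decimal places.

Var(R+I+S+C) = 4 + 2·[0.13 + 0.38 + 0.14 + 0.57 + 0.45 + 0.23] = 4 + 3.8 = 7.8.
With uncorrelated errors the cross-covariances are all true-score covariance, so they carry over unchanged; only the diagonal terms shrink to ρᵢσᵢ².
True-score variance = [0.71 + 0.65 + 0.81 + 0.56] + 3.8 = 2.73 + 3.8 = 6.53.
Reliability = 6.53 / 7.8 = 0.837.

0.837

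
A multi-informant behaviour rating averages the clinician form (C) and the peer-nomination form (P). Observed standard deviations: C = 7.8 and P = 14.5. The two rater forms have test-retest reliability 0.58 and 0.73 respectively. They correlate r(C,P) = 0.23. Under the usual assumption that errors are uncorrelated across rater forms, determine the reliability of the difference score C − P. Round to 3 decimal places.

Var(C−P) = 7.8² + 14.5² − 2·7.8·14.5·0.23 = 271.09 − 52.026 = 219.064.
Under uncorrelated errors the observed covariances equal the true-score covariances, so only the own-variance terms attenuate.
True-score variance = [7.8²·0.58 + 14.5²·0.73] − 52.026 = 188.77 − 52.026 = 136.744.
Reliability = 136.744 / 219.064 = 0.624.

0.624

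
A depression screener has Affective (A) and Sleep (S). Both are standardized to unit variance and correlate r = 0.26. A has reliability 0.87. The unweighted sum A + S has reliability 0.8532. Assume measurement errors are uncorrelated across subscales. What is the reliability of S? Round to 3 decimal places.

Var(A+S) = 2 + 2·0.26 = 2.520.
True-score variance = ρ_A + ρ_S + 2·0.26, so 0.8532 = (0.87 + ρ_S + 0.52) / 2.520.
ρ_S = 0.8532·2.520 − 0.87 − 0.52 = 0.760.

0.760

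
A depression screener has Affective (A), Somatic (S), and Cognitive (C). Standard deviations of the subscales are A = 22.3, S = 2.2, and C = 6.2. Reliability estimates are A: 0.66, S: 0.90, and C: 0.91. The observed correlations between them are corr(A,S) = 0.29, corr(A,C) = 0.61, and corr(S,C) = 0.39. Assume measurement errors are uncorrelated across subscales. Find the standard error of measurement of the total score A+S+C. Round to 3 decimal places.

Var(total) = 540.57 + 207.771 = 748.341.
True-score variance = 367.548 + 207.771 = 575.319, so reliability = 0.7688.
Error variance = 748.341 − 575.319 = 173.022; SEM = √173.022 = 13.154.

13.154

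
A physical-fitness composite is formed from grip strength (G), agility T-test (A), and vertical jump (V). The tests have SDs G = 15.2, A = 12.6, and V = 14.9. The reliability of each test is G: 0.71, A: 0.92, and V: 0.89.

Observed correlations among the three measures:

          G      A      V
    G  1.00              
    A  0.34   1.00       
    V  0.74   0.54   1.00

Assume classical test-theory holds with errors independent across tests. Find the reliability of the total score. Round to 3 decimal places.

0.919

Var(G+A+V) = 15.2² + 12.6² + 14.9² + 2·[15.2·12.6·0.34 + 15.2·14.9·0.74 + 12.6·14.9·0.54] = 611.81 + 668.183 = 1279.99.
Under uncorrelated errors the observed covariances equal the true-score covariances, so only the own-variance terms attenuate.
True-score variance = [15.2²·0.71 + 12.6²·0.92 + 14.9²·0.89] + 668.183 = 507.687 + 668.183 = 1175.87.
Reliability = 1175.87 / 1279.99 = 0.919.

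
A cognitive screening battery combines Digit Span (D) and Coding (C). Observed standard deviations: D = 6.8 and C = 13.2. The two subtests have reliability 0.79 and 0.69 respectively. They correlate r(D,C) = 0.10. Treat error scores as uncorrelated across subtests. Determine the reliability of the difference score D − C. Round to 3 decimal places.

Var(D−C) = 6.8² + 13.2² − 2·6.8·13.2·0.10 = 220.48 − 17.952 = 202.528.
With uncorrelated errors the cross-covariances are all true-score covariance, so they carry over unchanged; only the diagonal terms shrink to ρᵢσᵢ².
True-score variance = [6.8²·0.79 + 13.2²·0.69] − 17.952 = 156.755 − 17.952 = 138.803.
Reliability = 138.803 / 202.528 = 0.685.

0.685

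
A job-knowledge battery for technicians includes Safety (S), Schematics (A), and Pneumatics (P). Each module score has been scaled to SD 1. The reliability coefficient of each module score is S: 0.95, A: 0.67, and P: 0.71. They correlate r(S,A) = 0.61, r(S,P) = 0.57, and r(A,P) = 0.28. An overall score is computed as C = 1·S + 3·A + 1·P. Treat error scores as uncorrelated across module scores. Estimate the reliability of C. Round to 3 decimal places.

0.811

Var(C) = 1 + 3² + 1 + 2·[3·0.61 + 0.57 + 3·0.28] = 11 + 6.48 = 17.48.
With uncorrelated errors the cross-covariances are all true-score covariance, so they carry over unchanged; only the diagonal terms shrink to ρᵢσᵢ².
True-score variance = [0.95 + 3²·0.67 + 0.71] + 6.48 = 7.69 + 6.48 = 14.17.
Reliability = 14.17 / 17.48 = 0.811.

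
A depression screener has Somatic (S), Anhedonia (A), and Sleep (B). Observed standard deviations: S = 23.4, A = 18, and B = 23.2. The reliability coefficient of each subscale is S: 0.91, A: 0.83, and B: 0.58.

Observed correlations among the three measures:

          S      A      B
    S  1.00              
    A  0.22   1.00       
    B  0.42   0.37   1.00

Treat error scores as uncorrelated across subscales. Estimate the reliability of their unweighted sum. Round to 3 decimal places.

0.860

Var(S+A+B) = 23.4² + 18² + 23.2² + 2·[23.4·18·0.22 + 23.4·23.2·0.42 + 18·23.2·0.37] = 1409.8 + 950.371 = 2360.17.
Because errors are independent across components, Cov(Tᵢ,Tⱼ) = Cov(Xᵢ,Xⱼ); the off-diagonal part of the true-score variance is the same as above.
True-score variance = [23.4²·0.91 + 18²·0.83 + 23.2²·0.58] + 950.371 = 1079.38 + 950.371 = 2029.75.
Reliability = 2029.75 / 2360.17 = 0.860.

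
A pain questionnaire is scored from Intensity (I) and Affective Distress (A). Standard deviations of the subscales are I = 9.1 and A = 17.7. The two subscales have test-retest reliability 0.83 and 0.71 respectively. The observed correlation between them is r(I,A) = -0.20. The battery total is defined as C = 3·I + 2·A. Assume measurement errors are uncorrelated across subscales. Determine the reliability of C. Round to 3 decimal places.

0.696

Var(C) = 3²·9.1² + 2²·17.7² + 2·[6·9.1·17.7·(-0.20)] = 1998.45 − 386.568 = 1611.88.
Under uncorrelated errors the observed covariances equal the true-score covariances, so only the own-variance terms attenuate.
True-score variance = [3²·9.1²·0.83 + 2²·17.7²·0.71] − 386.568 = 1508.33 − 386.568 = 1121.77.
Reliability = 1121.77 / 1611.88 = 0.696.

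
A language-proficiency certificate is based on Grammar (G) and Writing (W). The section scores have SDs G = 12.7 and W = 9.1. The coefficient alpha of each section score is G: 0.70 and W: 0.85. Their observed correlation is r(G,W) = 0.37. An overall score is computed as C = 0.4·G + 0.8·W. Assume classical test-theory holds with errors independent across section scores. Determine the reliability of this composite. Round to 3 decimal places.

0.852

Var(C) = 0.4²·12.7² + 0.8²·9.1² + 2·[0.32·12.7·9.1·0.37] = 78.8048 + 27.367 = 106.172.
With uncorrelated errors the cross-covariances are all true-score covariance, so they carry over unchanged; only the diagonal terms shrink to ρᵢσᵢ².
True-score variance = [0.4²·12.7²·0.70 + 0.8²·9.1²·0.85] + 27.367 = 63.1131 + 27.367 = 90.4801.
Reliability = 90.4801 / 106.172 = 0.852.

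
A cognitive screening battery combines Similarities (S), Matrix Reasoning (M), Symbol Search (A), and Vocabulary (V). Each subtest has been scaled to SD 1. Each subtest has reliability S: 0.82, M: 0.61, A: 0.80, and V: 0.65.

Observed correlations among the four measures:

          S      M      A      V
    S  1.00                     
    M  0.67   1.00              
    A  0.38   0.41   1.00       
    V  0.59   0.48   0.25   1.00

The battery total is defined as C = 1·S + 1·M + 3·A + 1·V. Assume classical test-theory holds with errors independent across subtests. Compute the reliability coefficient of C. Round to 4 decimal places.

Var(C) = 1 + 1 + 3² + 1 + 2·[0.67 + 3·0.38 + 0.59 + 3·0.41 + 0.48 + 3·0.25] = 12 + 9.72 = 21.72.
Under uncorrelated errors the observed covariances equal the true-score covariances, so only the own-variance terms attenuate.
True-score variance = [0.82 + 0.61 + 3²·0.80 + 0.65] + 9.72 = 9.28 + 9.72 = 19.
Reliability = 19 / 21.72 = 0.8748.

0.8748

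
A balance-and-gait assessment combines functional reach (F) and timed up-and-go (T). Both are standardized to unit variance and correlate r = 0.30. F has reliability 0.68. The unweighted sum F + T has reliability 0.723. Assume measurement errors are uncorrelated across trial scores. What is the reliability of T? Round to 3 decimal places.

Var(F+T) = 2 + 2·0.30 = 2.600.
True-score variance = ρ_F + ρ_T + 2·0.30, so 0.723 = (0.68 + ρ_T + 0.60) / 2.600.
ρ_T = 0.723·2.600 − 0.68 − 0.60 = 0.600.

0.600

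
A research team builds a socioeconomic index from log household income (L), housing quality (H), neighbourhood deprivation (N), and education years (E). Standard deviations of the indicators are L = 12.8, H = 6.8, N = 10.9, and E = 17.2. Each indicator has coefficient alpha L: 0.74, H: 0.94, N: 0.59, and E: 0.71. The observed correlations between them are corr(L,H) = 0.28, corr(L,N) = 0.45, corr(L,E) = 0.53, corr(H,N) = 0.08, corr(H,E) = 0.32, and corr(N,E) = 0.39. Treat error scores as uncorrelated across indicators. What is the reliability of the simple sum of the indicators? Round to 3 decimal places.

0.858

Var(L+H+N+E) = 12.8² + 6.8² + 10.9² + 17.2² + 2·[12.8·6.8·0.28 + 12.8·10.9·0.45 + 12.8·17.2·0.53 + 6.8·10.9·0.08 + 6.8·17.2·0.32 + 10.9·17.2·0.39] = 624.73 + 640.628 = 1265.36.
With uncorrelated errors the cross-covariances are all true-score covariance, so they carry over unchanged; only the diagonal terms shrink to ρᵢσᵢ².
True-score variance = [12.8²·0.74 + 6.8²·0.94 + 10.9²·0.59 + 17.2²·0.71] + 640.628 = 444.851 + 640.628 = 1085.48.
Reliability = 1085.48 / 1265.36 = 0.858.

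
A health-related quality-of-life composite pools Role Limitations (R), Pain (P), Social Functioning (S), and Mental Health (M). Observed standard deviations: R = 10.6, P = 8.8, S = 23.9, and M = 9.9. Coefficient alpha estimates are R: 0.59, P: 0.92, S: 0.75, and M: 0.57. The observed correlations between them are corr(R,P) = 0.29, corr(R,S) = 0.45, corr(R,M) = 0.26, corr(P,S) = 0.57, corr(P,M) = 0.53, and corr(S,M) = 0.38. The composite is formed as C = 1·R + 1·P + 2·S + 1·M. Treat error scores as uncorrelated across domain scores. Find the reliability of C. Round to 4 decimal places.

Var(C) = 10.6² + 8.8² + 2²·23.9² + 9.9² + 2·[10.6·8.8·0.29 + 2·10.6·23.9·0.45 + 10.6·9.9·0.26 + 2·8.8·23.9·0.57 + 8.8·9.9·0.53 + 2·23.9·9.9·0.38] = 2572.65 + 1496.21 = 4068.86.
Because errors are independent across components, Cov(Tᵢ,Tⱼ) = Cov(Xᵢ,Xⱼ); the off-diagonal part of the true-score variance is the same as above.
True-score variance = [10.6²·0.59 + 8.8²·0.92 + 2²·23.9²·0.75 + 9.9²·0.57] + 1496.21 = 1907.03 + 1496.21 = 3403.24.
Reliability = 3403.24 / 4068.86 = 0.8364.

0.8364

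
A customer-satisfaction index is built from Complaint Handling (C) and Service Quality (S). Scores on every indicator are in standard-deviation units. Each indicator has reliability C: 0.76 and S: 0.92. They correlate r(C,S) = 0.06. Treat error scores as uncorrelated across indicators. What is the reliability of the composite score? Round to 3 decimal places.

Var(C+S) = 2 + 2·[0.06] = 2 + 0.12 = 2.12.
Because errors are independent across components, Cov(Tᵢ,Tⱼ) = Cov(Xᵢ,Xⱼ); the off-diagonal part of the true-score variance is the same as above.
True-score variance = [0.76 + 0.92] + 0.12 = 1.68 + 0.12 = 1.8.
Reliability = 1.8 / 2.12 = 0.849.

0.849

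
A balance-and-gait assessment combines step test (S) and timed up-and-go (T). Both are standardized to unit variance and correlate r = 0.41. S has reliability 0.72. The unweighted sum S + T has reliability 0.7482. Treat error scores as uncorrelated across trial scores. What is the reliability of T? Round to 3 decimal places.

Var(S+T) = 2 + 2·0.41 = 2.820.
True-score variance = ρ_S + ρ_T + 2·0.41, so 0.7482 = (0.72 + ρ_T + 0.82) / 2.820.
ρ_T = 0.7482·2.820 − 0.72 − 0.82 = 0.570.

0.570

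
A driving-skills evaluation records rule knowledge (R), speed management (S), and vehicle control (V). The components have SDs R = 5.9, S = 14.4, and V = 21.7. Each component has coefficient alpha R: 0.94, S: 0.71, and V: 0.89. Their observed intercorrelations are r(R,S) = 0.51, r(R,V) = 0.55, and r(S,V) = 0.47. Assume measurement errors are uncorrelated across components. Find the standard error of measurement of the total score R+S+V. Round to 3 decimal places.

Var(total) = 713.06 + 521.223 = 1234.28.
True-score variance = 599.039 + 521.223 = 1120.26, so reliability = 0.9076.
Error variance = 1234.28 − 1120.26 = 114.021; SEM = √114.021 = 10.678.

10.678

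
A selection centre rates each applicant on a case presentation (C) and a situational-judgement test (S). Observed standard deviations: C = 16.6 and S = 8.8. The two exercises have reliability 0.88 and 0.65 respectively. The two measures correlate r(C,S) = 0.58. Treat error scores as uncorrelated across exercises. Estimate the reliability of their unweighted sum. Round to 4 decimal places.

0.8848

Var(C+S) = 16.6² + 8.8² + 2·[16.6·8.8·0.58] = 353 + 169.453 = 522.453.
With uncorrelated errors the cross-covariances are all true-score covariance, so they carry over unchanged; only the diagonal terms shrink to ρᵢσᵢ².
True-score variance = [16.6²·0.88 + 8.8²·0.65] + 169.453 = 292.829 + 169.453 = 462.282.
Reliability = 462.282 / 522.453 = 0.8848.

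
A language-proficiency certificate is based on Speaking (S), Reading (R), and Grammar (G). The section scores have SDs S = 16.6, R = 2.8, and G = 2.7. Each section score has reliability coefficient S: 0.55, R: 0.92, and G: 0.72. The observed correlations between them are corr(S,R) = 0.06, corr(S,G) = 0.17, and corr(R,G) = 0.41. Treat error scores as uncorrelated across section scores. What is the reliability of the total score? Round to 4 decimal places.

Var(S+R+G) = 16.6² + 2.8² + 2.7² + 2·[16.6·2.8·0.06 + 16.6·2.7·0.17 + 2.8·2.7·0.41] = 290.69 + 27.0156 = 317.706.
Because errors are independent across components, Cov(Tᵢ,Tⱼ) = Cov(Xᵢ,Xⱼ); the off-diagonal part of the true-score variance is the same as above.
True-score variance = [16.6²·0.55 + 2.8²·0.92 + 2.7²·0.72] + 27.0156 = 164.02 + 27.0156 = 191.035.
Reliability = 191.035 / 317.706 = 0.6013.

0.6013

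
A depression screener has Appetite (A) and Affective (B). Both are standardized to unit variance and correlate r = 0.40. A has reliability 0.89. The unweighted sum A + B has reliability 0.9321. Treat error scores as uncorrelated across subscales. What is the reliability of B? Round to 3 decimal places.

Var(A+B) = 2 + 2·0.40 = 2.800.
True-score variance = ρ_A + ρ_B + 2·0.40, so 0.9321 = (0.89 + ρ_B + 0.80) / 2.800.
ρ_B = 0.9321·2.800 − 0.89 − 0.80 = 0.920.

0.920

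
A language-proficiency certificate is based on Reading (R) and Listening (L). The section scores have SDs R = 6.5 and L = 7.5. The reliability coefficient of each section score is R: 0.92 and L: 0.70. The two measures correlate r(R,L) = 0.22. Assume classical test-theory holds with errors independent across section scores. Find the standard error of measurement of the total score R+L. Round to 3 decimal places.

Var(total) = 98.5 + 21.45 = 119.95.
True-score variance = 78.245 + 21.45 = 99.695, so reliability = 0.8311.
Error variance = 119.95 − 99.695 = 20.255; SEM = √20.255 = 4.501.

4.501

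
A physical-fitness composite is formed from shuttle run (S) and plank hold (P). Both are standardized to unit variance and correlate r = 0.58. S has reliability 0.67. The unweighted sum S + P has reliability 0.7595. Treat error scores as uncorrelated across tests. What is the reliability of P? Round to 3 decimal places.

0.570

Var(S+P) = 2 + 2·0.58 = 3.160.
True-score variance = ρ_S + ρ_P + 2·0.58, so 0.7595 = (0.67 + ρ_P + 1.16) / 3.160.
ρ_P = 0.7595·3.160 − 0.67 − 1.16 = 0.570.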